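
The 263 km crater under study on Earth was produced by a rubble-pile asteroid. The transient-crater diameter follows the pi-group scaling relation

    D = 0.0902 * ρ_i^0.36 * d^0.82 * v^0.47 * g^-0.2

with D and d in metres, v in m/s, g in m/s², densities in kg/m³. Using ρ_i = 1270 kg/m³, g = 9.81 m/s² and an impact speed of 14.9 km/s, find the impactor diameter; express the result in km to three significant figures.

d ≈ 23.5 km

Rearranging for d: d = [D / (0.0902 · 1270^0.36 · 14900^0.47 · 9.81^-0.2)]^(1/0.82).
D = 263000 m.
1270^0.36 = 13.10
14900^0.47 = 91.50
9.81^-0.2 = 0.6334
Denominator = 0.0902 × 13.10 × 91.50 × 0.6334 = 68.48
D / 68.48 = 263000 / 68.48 = 3841
d = 3841^(1/0.82) = 3841^1.2195 = 23509 m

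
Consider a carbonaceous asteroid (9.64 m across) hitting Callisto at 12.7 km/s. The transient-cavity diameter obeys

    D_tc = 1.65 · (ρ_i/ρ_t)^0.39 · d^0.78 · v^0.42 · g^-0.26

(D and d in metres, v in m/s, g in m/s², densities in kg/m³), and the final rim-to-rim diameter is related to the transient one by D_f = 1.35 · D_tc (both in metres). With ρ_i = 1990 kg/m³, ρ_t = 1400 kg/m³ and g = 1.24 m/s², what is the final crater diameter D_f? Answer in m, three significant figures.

D_f ≈ 749 m

v = 12700 m/s.
(ρ_i/ρ_t)^0.39 = (1990/1400)^0.39 = 1.147
d^0.78 = 9.64^0.78 = 5.856
v^0.42 = 12700^0.42 = 52.92
g^-0.26 = 1.24^-0.26 = 0.9456
D_tc = 1.65 × 1.147 × 5.856 × 52.92 × 0.9456 = 554.6 m
D_f = 1.35 × 554.6 = 748.7 m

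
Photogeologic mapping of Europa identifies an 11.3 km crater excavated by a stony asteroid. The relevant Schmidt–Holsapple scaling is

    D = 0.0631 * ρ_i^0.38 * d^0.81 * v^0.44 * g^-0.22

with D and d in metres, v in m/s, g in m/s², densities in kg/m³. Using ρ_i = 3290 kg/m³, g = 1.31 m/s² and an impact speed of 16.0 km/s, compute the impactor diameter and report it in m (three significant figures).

Rearranging for d: d = [D / (0.0631 · 3290^0.38 · 16000^0.44 · 1.31^-0.22)]^(1/0.81).
D = 11300 m.
3290^0.38 = 21.70
16000^0.44 = 70.76
1.31^-0.22 = 0.9423
Denominator = 0.0631 × 21.70 × 70.76 × 0.9423 = 91.30
D / 91.30 = 11300 / 91.30 = 123.8
d = 123.8^(1/0.81) = 123.8^1.2346 = 383.4 m

d ≈ 383 m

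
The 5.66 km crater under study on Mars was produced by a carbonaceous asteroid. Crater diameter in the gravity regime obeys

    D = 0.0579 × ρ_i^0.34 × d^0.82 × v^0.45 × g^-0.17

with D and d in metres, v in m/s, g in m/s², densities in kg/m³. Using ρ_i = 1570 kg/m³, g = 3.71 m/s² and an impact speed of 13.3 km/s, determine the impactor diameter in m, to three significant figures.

d ≈ 412 m

Rearranging for d: d = [D / (0.0579 · 1570^0.34 · 13300^0.45 · 3.71^-0.17)]^(1/0.82).
D = 5660 m.
1570^0.34 = 12.21
13300^0.45 = 71.74
3.71^-0.17 = 0.8002
Denominator = 0.0579 × 12.21 × 71.74 × 0.8002 = 40.58
D / 40.58 = 5660 / 40.58 = 139.5
d = 139.5^(1/0.82) = 139.5^1.2195 = 412.4 m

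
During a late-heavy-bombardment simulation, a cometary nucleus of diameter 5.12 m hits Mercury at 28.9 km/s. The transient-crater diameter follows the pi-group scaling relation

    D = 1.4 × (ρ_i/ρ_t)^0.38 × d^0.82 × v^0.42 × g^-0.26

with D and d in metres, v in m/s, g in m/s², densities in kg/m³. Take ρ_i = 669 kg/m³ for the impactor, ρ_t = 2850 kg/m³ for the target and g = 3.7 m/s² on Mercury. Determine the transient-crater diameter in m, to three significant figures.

In SI units: v = 28900 m/s.
(ρ_i/ρ_t)^0.38 = (669/2850)^0.38 = 0.5765
d^0.82 = 5.12^0.82 = 3.816
v^0.42 = 28900^0.42 = 74.74
g^-0.26 = 3.7^-0.26 = 0.7117
D = 1.4 × 0.5765 × 3.816 × 74.74 × 0.7117 = 163.8 m

D ≈ 164 m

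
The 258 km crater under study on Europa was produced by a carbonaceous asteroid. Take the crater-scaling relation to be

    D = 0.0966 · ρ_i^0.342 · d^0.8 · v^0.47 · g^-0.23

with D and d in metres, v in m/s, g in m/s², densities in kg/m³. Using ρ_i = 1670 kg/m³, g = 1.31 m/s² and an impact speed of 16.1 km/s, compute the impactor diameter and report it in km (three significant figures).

Rearranging for d: d = [D / (0.0966 · 1670^0.342 · 16100^0.47 · 1.31^-0.23)]^(1/0.8).
D = 258000 m.
1670^0.342 = 12.65
16100^0.47 = 94.89
1.31^-0.23 = 0.9398
Denominator = 0.0966 × 12.65 × 94.89 × 0.9398 = 109.0
D / 109.0 = 258000 / 109.0 = 2367
d = 2367^(1/0.8) = 2367^1.25 = 16510 m

d ≈ 16.5 km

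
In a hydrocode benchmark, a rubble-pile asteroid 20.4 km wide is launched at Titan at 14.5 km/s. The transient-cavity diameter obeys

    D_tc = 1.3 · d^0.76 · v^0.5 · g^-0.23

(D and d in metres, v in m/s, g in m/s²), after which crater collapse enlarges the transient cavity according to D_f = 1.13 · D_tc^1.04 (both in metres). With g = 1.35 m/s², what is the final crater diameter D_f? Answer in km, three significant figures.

In SI: d = 20400 m, v = 14500 m/s.
d^0.76 = 20400^0.76 = 1885
v^0.5 = 14500^0.5 = 120.4
g^-0.23 = 1.35^-0.23 = 0.9333
D_tc = 1.3 × 1885 × 120.4 × 0.9333 = 2.754 × 10^5 m
D_f = 1.13 × (2.754 × 10^5)^1.04 = 5.136 × 10^5 m
     = 513.6 km

D_f ≈ 514 km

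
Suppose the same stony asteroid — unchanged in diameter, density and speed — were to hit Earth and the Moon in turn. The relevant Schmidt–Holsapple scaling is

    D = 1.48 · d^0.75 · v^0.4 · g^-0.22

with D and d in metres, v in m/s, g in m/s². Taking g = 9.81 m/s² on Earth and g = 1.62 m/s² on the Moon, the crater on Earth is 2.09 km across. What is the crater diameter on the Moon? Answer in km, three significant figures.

All impactor-dependent factors cancel in the ratio, leaving D_Moon/D_Earth = (g_Moon/g_Earth)^-0.22.
(1.62/9.81)^-0.22 = 0.1651^-0.22 = 1.486
D_Moon = 1.486 × 2.09 km = 3.11 km

D ≈ 3.11 km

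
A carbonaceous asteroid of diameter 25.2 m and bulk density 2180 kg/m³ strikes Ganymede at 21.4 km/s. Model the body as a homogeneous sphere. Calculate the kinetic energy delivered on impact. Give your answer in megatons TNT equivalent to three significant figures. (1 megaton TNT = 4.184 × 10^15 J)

v = 21400 m/s.
Mass m = (π/6) ρ d³ = (π/6) × 2180 × (25.2)³ = 1.827 × 10^7 kg
E = ½ m v² = 0.5 × 1.827 × 10^7 × (21400)² = 4.183 × 10^15 J
   = 4.183 × 10^15 / 4.184×10^15 = 0.9998 Mt

E ≈ 1.00 Mt TNT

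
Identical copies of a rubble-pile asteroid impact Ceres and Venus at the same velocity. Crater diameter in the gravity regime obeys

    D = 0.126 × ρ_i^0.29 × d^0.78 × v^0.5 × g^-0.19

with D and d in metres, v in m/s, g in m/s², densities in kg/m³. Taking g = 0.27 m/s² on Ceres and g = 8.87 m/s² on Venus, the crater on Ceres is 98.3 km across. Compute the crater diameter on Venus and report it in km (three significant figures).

All impactor-dependent factors cancel in the ratio, leaving D_Venus/D_Ceres = (g_Venus/g_Ceres)^-0.19.
(8.87/0.27)^-0.19 = 32.85^-0.19 = 0.5151
D_Venus = 0.5151 × 98.3 km = 50.6 km

D ≈ 50.6 km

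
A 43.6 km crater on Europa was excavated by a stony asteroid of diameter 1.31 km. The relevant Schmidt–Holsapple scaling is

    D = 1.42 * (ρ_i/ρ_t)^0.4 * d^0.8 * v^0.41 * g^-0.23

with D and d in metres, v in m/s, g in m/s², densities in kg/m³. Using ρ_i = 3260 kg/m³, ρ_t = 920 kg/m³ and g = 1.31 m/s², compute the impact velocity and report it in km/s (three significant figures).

Rearranging for v: v = [D / (1.42 · (3260/920)^0.4 · 1310^0.8 · 1.31^-0.23)]^(1/0.41).
D = 43600 m.
(3260/920)^0.4 = 1.659
1310^0.8 = 311.8
1.31^-0.23 = 0.9398
Denominator = 1.42 × 1.659 × 311.8 × 0.9398 = 690.3
D / 690.3 = 43600 / 690.3 = 63.16
v = 63.16^(1/0.41) = 63.16^2.439 = 24619 m/s

v ≈ 24.6 km/s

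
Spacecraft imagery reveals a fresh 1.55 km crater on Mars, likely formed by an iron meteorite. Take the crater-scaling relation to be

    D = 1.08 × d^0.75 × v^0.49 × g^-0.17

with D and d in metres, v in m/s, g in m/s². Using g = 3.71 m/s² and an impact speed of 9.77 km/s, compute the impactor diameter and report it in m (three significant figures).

Rearranging for d: d = [D / (1.08 · 9770^0.49 · 3.71^-0.17)]^(1/0.75).
D = 1550 m.
9770^0.49 = 90.17
3.71^-0.17 = 0.8002
Denominator = 1.08 × 90.17 × 0.8002 = 77.93
D / 77.93 = 1550 / 77.93 = 19.89
d = 19.89^(1/0.75) = 19.89^1.3333 = 53.89 m

d ≈ 53.9 m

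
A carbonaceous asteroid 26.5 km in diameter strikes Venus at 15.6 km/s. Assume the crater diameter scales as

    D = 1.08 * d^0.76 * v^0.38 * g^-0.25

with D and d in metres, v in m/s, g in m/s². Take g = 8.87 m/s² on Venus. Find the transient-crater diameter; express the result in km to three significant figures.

D ≈ 56.4 km

In SI units: d = 26500 m, v = 15600 m/s.
d^0.76 = 26500^0.76 = 2300
v^0.38 = 15600^0.38 = 39.21
g^-0.25 = 8.87^-0.25 = 0.5795
D = 1.08 × 2300 × 39.21 × 0.5795 = 56442 m
   = 56.44 km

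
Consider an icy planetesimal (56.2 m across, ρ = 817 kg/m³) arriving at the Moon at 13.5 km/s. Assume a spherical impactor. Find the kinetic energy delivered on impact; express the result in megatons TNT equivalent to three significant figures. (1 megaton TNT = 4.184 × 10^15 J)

E ≈ 1.65 Mt TNT

v = 13500 m/s.
Mass m = (π/6) ρ d³ = (π/6) × 817 × (56.2)³ = 7.593 × 10^7 kg
E = ½ m v² = 0.5 × 7.593 × 10^7 × (13500)² = 6.919 × 10^15 J
   = 6.919 × 10^15 / 4.184×10^15 = 1.654 Mt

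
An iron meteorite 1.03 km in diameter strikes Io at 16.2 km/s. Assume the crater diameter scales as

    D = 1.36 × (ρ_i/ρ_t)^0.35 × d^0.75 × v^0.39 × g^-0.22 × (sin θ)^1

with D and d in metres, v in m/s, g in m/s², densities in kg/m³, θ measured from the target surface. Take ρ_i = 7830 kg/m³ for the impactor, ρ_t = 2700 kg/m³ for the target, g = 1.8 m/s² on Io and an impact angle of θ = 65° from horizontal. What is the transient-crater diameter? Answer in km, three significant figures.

In SI units: d = 1030 m, v = 16200 m/s.
(ρ_i/ρ_t)^0.35 = (7830/2700)^0.35 = 1.452
d^0.75 = 1030^0.75 = 181.8
v^0.39 = 16200^0.39 = 43.82
g^-0.22 = 1.8^-0.22 = 0.8787
(sin 65°)^1 = 0.9063^1 = 0.9063
D = 1.36 × 1.452 × 181.8 × 43.82 × 0.8787 × 0.9063 = 12528 m
   = 12.53 km

D ≈ 12.5 km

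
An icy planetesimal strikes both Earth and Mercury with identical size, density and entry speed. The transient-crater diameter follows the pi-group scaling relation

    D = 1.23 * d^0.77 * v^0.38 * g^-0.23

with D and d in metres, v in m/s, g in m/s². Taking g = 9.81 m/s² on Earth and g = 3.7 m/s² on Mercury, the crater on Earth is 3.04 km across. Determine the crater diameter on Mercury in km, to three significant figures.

All impactor-dependent factors cancel in the ratio, leaving D_Mercury/D_Earth = (g_Mercury/g_Earth)^-0.23.
(3.7/9.81)^-0.23 = 0.3772^-0.23 = 1.251
D_Mercury = 1.251 × 3.04 km = 3.80 km

D ≈ 3.80 km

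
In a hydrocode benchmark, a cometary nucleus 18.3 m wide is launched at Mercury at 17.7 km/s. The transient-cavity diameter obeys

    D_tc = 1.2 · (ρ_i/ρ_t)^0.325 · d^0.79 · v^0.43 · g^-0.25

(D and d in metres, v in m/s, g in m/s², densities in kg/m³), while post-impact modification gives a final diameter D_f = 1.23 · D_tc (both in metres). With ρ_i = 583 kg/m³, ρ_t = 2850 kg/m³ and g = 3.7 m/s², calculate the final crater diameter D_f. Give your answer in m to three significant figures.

D_f ≈ 424 m

v = 17700 m/s.
(ρ_i/ρ_t)^0.325 = (583/2850)^0.325 = 0.5971
d^0.79 = 18.3^0.79 = 9.939
v^0.43 = 17700^0.43 = 67.09
g^-0.25 = 3.7^-0.25 = 0.7210
D_tc = 1.2 × 0.5971 × 9.939 × 67.09 × 0.7210 = 344.5 m
D_f = 1.23 × 344.5 = 423.7 m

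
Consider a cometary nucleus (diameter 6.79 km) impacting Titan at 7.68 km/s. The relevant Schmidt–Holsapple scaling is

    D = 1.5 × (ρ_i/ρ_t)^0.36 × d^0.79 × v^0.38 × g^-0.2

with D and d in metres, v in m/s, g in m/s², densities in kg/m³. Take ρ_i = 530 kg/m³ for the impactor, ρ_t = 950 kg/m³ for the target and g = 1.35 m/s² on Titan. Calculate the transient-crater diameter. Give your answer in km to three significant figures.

In SI units: d = 6790 m, v = 7680 m/s.
(ρ_i/ρ_t)^0.36 = (530/950)^0.36 = 0.8105
d^0.79 = 6790^0.79 = 1065
v^0.38 = 7680^0.38 = 29.95
g^-0.2 = 1.35^-0.2 = 0.9417
D = 1.5 × 0.8105 × 1065 × 29.95 × 0.9417 = 36518 m
   = 36.52 km

D ≈ 36.5 km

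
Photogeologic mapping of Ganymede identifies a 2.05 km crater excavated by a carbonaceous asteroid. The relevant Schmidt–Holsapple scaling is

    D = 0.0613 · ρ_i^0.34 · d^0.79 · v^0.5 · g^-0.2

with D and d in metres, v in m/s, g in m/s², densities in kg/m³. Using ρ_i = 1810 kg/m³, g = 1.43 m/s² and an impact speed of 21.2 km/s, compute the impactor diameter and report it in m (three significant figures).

Rearranging for d: d = [D / (0.0613 · 1810^0.34 · 21200^0.5 · 1.43^-0.2)]^(1/0.79).
D = 2050 m.
1810^0.34 = 12.81
21200^0.5 = 145.6
1.43^-0.2 = 0.9310
Denominator = 0.0613 × 12.81 × 145.6 × 0.9310 = 106.4
D / 106.4 = 2050 / 106.4 = 19.27
d = 19.27^(1/0.79) = 19.27^1.2658 = 42.31 m

d ≈ 42.3 m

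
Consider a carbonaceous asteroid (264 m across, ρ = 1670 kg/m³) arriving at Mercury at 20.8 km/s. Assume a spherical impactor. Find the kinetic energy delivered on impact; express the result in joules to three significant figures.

v = 20800 m/s.
Mass m = (π/6) ρ d³ = (π/6) × 1670 × (264)³ = 1.609 × 10^10 kg
E = ½ m v² = 0.5 × 1.609 × 10^10 × (20800)² = 3.481 × 10^18 J

E ≈ 3.48 × 10^18 J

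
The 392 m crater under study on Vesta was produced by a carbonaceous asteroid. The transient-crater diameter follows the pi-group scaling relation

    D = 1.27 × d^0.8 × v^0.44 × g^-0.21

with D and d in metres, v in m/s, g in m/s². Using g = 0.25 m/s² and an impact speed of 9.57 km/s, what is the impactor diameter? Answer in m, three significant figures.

Rearranging for d: d = [D / (1.27 · 9570^0.44 · 0.25^-0.21)]^(1/0.8).
9570^0.44 = 56.44
0.25^-0.21 = 1.338
Denominator = 1.27 × 56.44 × 1.338 = 95.91
D / 95.91 = 392 / 95.91 = 4.087
d = 4.087^(1/0.8) = 4.087^1.25 = 5.811 m

d ≈ 5.81 m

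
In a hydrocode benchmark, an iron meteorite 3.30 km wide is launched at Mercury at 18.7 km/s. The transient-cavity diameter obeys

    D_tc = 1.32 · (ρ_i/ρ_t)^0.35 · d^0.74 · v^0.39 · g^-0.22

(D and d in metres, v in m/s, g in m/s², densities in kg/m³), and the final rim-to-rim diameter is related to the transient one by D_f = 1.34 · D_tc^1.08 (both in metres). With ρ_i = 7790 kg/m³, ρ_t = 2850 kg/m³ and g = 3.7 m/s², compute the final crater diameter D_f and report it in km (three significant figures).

In SI: d = 3300 m, v = 18700 m/s.
(ρ_i/ρ_t)^0.35 = (7790/2850)^0.35 = 1.422
d^0.74 = 3300^0.74 = 401.5
v^0.39 = 18700^0.39 = 46.35
g^-0.22 = 3.7^-0.22 = 0.7499
D_tc = 1.32 × 1.422 × 401.5 × 46.35 × 0.7499 = 26190 m
D_f = 1.34 × (26190)^1.08 = 79194 m
     = 79.19 km

D_f ≈ 79.2 km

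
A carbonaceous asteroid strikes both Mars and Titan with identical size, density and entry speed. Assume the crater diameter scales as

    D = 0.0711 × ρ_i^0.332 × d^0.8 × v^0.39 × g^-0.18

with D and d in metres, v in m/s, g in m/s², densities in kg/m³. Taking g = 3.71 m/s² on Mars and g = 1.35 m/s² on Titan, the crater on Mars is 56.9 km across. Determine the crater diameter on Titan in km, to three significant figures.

All impactor-dependent factors cancel in the ratio, leaving D_Titan/D_Mars = (g_Titan/g_Mars)^-0.18.
(1.35/3.71)^-0.18 = 0.3639^-0.18 = 1.200
D_Titan = 1.200 × 56.9 km = 68.3 km

D ≈ 68.3 km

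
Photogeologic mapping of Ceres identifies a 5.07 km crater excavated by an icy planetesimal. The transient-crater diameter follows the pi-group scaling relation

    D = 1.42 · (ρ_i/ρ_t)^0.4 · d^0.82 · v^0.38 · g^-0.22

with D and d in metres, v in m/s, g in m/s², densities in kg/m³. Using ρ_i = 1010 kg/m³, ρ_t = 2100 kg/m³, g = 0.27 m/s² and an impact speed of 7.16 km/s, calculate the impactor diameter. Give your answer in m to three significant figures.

d ≈ 354 m

Rearranging for d: d = [D / (1.42 · (1010/2100)^0.4 · 7160^0.38 · 0.27^-0.22)]^(1/0.82).
D = 5070 m.
(1010/2100)^0.4 = 0.7462
7160^0.38 = 29.17
0.27^-0.22 = 1.334
Denominator = 1.42 × 0.7462 × 29.17 × 1.334 = 41.23
D / 41.23 = 5070 / 41.23 = 123.0
d = 123.0^(1/0.82) = 123.0^1.2195 = 353.7 m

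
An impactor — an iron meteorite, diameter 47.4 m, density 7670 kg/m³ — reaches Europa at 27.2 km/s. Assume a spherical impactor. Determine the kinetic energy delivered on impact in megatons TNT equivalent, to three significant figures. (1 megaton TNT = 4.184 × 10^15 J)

E ≈ 37.8 Mt TNT

v = 27200 m/s.
Mass m = (π/6) ρ d³ = (π/6) × 7670 × (47.4)³ = 4.277 × 10^8 kg
E = ½ m v² = 0.5 × 4.277 × 10^8 × (27200)² = 1.582 × 10^17 J
   = 1.582 × 10^17 / 4.184×10^15 = 37.81 Mt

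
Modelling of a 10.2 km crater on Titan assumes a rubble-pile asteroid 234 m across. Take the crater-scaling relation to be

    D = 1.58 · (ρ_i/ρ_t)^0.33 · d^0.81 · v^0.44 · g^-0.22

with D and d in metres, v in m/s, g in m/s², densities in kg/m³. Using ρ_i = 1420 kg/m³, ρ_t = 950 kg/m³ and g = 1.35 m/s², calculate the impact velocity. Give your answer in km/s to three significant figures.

Rearranging for v: v = [D / (1.58 · (1420/950)^0.33 · 234^0.81 · 1.35^-0.22)]^(1/0.44).
D = 10200 m.
(1420/950)^0.33 = 1.142
234^0.81 = 83.00
1.35^-0.22 = 0.9361
Denominator = 1.58 × 1.142 × 83.00 × 0.9361 = 140.2
D / 140.2 = 10200 / 140.2 = 72.75
v = 72.75^(1/0.44) = 72.75^2.2727 = 17037 m/s

v ≈ 17.0 km/s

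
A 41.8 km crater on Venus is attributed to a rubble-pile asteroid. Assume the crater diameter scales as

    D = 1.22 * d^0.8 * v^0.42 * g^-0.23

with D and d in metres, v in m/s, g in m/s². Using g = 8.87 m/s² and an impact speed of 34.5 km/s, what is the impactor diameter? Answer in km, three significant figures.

Rearranging for d: d = [D / (1.22 · 34500^0.42 · 8.87^-0.23)]^(1/0.8).
D = 41800 m.
34500^0.42 = 80.52
8.87^-0.23 = 0.6053
Denominator = 1.22 × 80.52 × 0.6053 = 59.46
D / 59.46 = 41800 / 59.46 = 703.0
d = 703.0^(1/0.8) = 703.0^1.25 = 3620 m

d ≈ 3.62 km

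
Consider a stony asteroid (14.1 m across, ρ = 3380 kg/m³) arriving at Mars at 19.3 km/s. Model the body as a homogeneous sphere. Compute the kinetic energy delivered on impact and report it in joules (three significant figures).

E ≈ 9.24 × 10^14 J

v = 19300 m/s.
Mass m = (π/6) ρ d³ = (π/6) × 3380 × (14.1)³ = 4.961 × 10^6 kg
E = ½ m v² = 0.5 × 4.961 × 10^6 × (19300)² = 9.240 × 10^14 J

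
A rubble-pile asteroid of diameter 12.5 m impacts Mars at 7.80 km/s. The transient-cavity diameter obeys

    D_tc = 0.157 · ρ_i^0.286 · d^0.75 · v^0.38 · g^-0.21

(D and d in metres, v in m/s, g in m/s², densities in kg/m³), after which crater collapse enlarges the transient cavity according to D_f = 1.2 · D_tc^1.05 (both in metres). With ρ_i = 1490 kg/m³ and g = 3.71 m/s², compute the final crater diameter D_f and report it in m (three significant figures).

v = 7800 m/s.
ρ_i^0.286 = 1490^0.286 = 8.082
d^0.75 = 12.5^0.75 = 6.648
v^0.38 = 7800^0.38 = 30.13
g^-0.21 = 3.71^-0.21 = 0.7593
D_tc = 0.157 × 8.082 × 6.648 × 30.13 × 0.7593 = 193.0 m
D_f = 1.2 × (193.0)^1.05 = 301.3 m

D_f ≈ 301 m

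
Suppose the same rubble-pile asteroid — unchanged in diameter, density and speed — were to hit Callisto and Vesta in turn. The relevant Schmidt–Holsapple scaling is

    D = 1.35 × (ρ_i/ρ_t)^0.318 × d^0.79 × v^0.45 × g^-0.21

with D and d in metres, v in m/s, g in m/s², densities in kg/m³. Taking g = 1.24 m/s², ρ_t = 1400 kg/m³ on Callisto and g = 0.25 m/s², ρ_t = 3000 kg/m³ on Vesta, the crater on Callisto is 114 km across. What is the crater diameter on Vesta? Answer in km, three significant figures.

D ≈ 125 km

The impactor-only factors (d, v, ρ_i) cancel in the ratio, leaving D_Vesta/D_Callisto = (g_Vesta/g_Callisto)^-0.21 · (ρ_t,Callisto/ρ_t,Vesta)^0.318.
(0.25/1.24)^-0.21 = 0.2016^-0.21 = 1.400
(1400/3000)^0.318 = 0.4667^0.318 = 0.7848
Ratio = 1.400 × 0.7848 = 1.099
D_Vesta = 1.099 × 114 km = 125 km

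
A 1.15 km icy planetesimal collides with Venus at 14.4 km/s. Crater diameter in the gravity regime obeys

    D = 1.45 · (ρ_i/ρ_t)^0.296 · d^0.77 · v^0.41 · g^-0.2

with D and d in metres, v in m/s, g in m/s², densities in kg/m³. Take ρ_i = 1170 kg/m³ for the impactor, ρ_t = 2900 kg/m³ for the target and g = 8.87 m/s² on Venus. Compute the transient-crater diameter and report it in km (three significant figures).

In SI units: d = 1150 m, v = 14400 m/s.
(ρ_i/ρ_t)^0.296 = (1170/2900)^0.296 = 0.7644
d^0.77 = 1150^0.77 = 227.4
v^0.41 = 14400^0.41 = 50.69
g^-0.2 = 8.87^-0.2 = 0.6463
D = 1.45 × 0.7644 × 227.4 × 50.69 × 0.6463 = 8257 m
   = 8.257 km

D ≈ 8.26 km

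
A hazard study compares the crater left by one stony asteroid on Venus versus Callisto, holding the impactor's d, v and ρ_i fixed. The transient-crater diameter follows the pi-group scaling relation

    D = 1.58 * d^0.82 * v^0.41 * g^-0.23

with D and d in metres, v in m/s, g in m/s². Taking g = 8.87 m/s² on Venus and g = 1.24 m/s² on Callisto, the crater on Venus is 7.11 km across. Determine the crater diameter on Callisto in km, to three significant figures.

All impactor-dependent factors cancel in the ratio, leaving D_Callisto/D_Venus = (g_Callisto/g_Venus)^-0.23.
(1.24/8.87)^-0.23 = 0.1398^-0.23 = 1.572
D_Callisto = 1.572 × 7.11 km = 11.2 km

D ≈ 11.2 km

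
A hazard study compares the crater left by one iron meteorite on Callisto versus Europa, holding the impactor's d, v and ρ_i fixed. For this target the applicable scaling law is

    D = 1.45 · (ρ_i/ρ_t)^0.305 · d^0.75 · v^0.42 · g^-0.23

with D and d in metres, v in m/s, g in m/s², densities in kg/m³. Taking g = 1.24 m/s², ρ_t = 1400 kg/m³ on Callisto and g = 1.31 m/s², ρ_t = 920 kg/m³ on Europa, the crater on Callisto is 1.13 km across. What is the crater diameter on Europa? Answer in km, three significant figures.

The impactor-only factors (d, v, ρ_i) cancel in the ratio, leaving D_Europa/D_Callisto = (g_Europa/g_Callisto)^-0.23 · (ρ_t,Callisto/ρ_t,Europa)^0.305.
(1.31/1.24)^-0.23 = 1.056^-0.23 = 0.9875
(1400/920)^0.305 = 1.522^0.305 = 1.137
Ratio = 0.9875 × 1.137 = 1.123
D_Europa = 1.123 × 1.13 km = 1.27 km

D ≈ 1.27 km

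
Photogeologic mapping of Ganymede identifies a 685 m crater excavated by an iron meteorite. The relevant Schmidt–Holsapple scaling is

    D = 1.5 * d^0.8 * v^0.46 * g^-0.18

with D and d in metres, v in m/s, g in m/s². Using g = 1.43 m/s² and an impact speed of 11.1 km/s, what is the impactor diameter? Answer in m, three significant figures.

d ≈ 10.8 m

Rearranging for d: d = [D / (1.5 · 11100^0.46 · 1.43^-0.18)]^(1/0.8).
11100^0.46 = 72.59
1.43^-0.18 = 0.9376
Denominator = 1.5 × 72.59 × 0.9376 = 102.1
D / 102.1 = 685 / 102.1 = 6.709
d = 6.709^(1/0.8) = 6.709^1.25 = 10.80 m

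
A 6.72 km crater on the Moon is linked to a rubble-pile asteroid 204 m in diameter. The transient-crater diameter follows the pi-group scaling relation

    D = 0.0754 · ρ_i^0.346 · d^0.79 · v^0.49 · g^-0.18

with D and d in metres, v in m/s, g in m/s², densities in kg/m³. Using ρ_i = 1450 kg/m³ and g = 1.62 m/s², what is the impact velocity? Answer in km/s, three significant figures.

Rearranging for v: v = [D / (0.0754 · 1450^0.346 · 204^0.79 · 1.62^-0.18)]^(1/0.49).
D = 6720 m.
1450^0.346 = 12.41
204^0.79 = 66.77
1.62^-0.18 = 0.9168
Denominator = 0.0754 × 12.41 × 66.77 × 0.9168 = 57.28
D / 57.28 = 6720 / 57.28 = 117.3
v = 117.3^(1/0.49) = 117.3^2.0408 = 16712 m/s

v ≈ 16.7 km/s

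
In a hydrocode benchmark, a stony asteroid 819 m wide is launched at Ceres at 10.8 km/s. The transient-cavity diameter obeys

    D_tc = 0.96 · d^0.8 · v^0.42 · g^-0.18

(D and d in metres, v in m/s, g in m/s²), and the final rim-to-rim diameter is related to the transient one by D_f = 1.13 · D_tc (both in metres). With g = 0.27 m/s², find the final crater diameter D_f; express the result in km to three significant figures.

v = 10800 m/s.
d^0.8 = 819^0.8 = 214.1
v^0.42 = 10800^0.42 = 49.44
g^-0.18 = 0.27^-0.18 = 1.266
D_tc = 0.96 × 214.1 × 49.44 × 1.266 = 12860 m
D_f = 1.13 × 12860 = 14532 m
     = 14.53 km

D_f ≈ 14.5 km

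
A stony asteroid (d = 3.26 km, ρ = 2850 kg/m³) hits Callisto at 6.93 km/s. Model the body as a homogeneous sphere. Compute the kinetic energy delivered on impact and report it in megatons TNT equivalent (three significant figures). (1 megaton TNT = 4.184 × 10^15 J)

E ≈ 2.97 × 10^5 Mt TNT

d = 3260 m; v = 6930 m/s.
Mass m = (π/6) ρ d³ = (π/6) × 2850 × (3260)³ = 5.170 × 10^13 kg
E = ½ m v² = 0.5 × 5.170 × 10^13 × (6930)² = 1.241 × 10^21 J
   = 1.241 × 10^21 / 4.184×10^15 = 2.966 × 10^5 Mt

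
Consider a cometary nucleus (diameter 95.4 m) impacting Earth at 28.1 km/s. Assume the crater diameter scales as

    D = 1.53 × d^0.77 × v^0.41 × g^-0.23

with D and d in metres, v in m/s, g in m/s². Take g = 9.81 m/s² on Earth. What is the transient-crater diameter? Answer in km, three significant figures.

D ≈ 2.02 km

In SI units: v = 28100 m/s.
d^0.77 = 95.4^0.77 = 33.44
v^0.41 = 28100^0.41 = 66.68
g^-0.23 = 9.81^-0.23 = 0.5914
D = 1.53 × 33.44 × 66.68 × 0.5914 = 2018 m
   = 2.018 km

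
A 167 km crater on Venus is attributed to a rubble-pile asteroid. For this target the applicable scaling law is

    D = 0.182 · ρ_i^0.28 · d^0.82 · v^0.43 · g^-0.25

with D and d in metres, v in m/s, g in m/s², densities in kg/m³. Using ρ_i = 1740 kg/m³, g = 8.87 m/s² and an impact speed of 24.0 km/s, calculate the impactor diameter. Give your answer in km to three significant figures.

Rearranging for d: d = [D / (0.182 · 1740^0.28 · 24000^0.43 · 8.87^-0.25)]^(1/0.82).
D = 167000 m.
1740^0.28 = 8.079
24000^0.43 = 76.47
8.87^-0.25 = 0.5795
Denominator = 0.182 × 8.079 × 76.47 × 0.5795 = 65.16
D / 65.16 = 167000 / 65.16 = 2563
d = 2563^(1/0.82) = 2563^1.2195 = 14354 m

d ≈ 14.4 km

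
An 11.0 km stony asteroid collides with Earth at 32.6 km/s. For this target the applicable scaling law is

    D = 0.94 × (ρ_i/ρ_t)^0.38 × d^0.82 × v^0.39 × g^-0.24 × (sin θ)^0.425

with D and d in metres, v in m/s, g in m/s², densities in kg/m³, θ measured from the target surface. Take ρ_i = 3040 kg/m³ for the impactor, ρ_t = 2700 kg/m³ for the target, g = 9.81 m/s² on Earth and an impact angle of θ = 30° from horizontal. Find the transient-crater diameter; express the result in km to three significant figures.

In SI units: d = 11000 m, v = 32600 m/s.
(ρ_i/ρ_t)^0.38 = (3040/2700)^0.38 = 1.046
d^0.82 = 11000^0.82 = 2060
v^0.39 = 32600^0.39 = 57.56
g^-0.24 = 9.81^-0.24 = 0.5781
(sin 30°)^0.425 = 0.5000^0.425 = 0.7448
D = 0.94 × 1.046 × 2060 × 57.56 × 0.5781 × 0.7448 = 50198 m
   = 50.20 km

D ≈ 50.2 km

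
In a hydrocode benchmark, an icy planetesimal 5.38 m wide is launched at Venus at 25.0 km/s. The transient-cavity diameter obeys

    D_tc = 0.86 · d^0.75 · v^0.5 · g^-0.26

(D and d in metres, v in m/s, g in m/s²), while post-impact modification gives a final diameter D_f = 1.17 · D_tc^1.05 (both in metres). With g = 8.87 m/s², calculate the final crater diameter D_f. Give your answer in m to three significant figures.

D_f ≈ 422 m

v = 25000 m/s.
d^0.75 = 5.38^0.75 = 3.533
v^0.5 = 25000^0.5 = 158.1
g^-0.26 = 8.87^-0.26 = 0.5669
D_tc = 0.86 × 3.533 × 158.1 × 0.5669 = 272.3 m
D_f = 1.17 × (272.3)^1.05 = 421.7 m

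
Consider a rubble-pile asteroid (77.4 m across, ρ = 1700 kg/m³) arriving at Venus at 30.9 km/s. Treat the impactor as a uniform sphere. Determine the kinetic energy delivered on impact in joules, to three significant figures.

E ≈ 1.97 × 10^17 J

v = 30900 m/s.
Mass m = (π/6) ρ d³ = (π/6) × 1700 × (77.4)³ = 4.127 × 10^8 kg
E = ½ m v² = 0.5 × 4.127 × 10^8 × (30900)² = 1.970 × 10^17 J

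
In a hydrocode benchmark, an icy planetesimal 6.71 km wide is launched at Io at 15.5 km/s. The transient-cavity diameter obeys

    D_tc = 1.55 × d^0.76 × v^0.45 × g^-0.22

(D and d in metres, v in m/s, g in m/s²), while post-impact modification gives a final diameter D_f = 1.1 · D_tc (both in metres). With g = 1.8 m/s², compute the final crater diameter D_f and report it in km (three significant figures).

D_f ≈ 93.2 km

In SI: d = 6710 m, v = 15500 m/s.
d^0.76 = 6710^0.76 = 809.7
v^0.45 = 15500^0.45 = 76.85
g^-0.22 = 1.8^-0.22 = 0.8787
D_tc = 1.55 × 809.7 × 76.85 × 0.8787 = 84750 m
D_f = 1.1 × 84750 = 93225 m
     = 93.23 km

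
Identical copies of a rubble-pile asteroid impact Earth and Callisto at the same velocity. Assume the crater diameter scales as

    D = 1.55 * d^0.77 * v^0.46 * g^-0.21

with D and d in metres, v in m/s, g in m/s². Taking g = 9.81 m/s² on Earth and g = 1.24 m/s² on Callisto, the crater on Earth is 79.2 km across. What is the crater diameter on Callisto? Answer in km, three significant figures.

D ≈ 122 km

All impactor-dependent factors cancel in the ratio, leaving D_Callisto/D_Earth = (g_Callisto/g_Earth)^-0.21.
(1.24/9.81)^-0.21 = 0.1264^-0.21 = 1.544
D_Callisto = 1.544 × 79.2 km = 122 km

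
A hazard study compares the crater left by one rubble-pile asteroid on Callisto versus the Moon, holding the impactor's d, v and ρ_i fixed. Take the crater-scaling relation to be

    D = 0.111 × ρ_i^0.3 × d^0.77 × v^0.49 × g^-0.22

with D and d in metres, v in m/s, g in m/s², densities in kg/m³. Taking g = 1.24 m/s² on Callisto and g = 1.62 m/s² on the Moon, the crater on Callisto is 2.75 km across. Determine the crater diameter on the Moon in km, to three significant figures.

D ≈ 2.59 km

All impactor-dependent factors cancel in the ratio, leaving D_Moon/D_Callisto = (g_Moon/g_Callisto)^-0.22.
(1.62/1.24)^-0.22 = 1.306^-0.22 = 0.9430
D_Moon = 0.9430 × 2.75 km = 2.59 km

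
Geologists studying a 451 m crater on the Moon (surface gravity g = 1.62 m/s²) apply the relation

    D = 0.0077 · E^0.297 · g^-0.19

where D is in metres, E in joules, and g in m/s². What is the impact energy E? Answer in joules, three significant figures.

E ≈ 1.54 × 10^16 J

Rearranging: E = [D / (0.0077 · g^-0.19)]^(1/0.297).
g^-0.19 = 1.62^-0.19 = 0.9124
D / (0.0077 × 0.9124) = 451 / (7.025 × 10^-3) = 6.420 × 10^4
E = (6.420 × 10^4)^3.367 = 1.538 × 10^16 J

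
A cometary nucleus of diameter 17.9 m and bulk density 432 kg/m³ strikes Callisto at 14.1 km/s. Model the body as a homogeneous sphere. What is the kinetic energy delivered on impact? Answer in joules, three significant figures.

E ≈ 1.29 × 10^14 J

v = 14100 m/s.
Mass m = (π/6) ρ d³ = (π/6) × 432 × (17.9)³ = 1.297 × 10^6 kg
E = ½ m v² = 0.5 × 1.297 × 10^6 × (14100)² = 1.289 × 10^14 J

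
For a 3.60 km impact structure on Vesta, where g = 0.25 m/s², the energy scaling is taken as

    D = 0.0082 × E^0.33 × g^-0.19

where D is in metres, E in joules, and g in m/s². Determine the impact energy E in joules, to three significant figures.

Rearranging: E = [D / (0.0082 · g^-0.19)]^(1/0.33).
D = 3600 m.
g^-0.19 = 0.25^-0.19 = 1.301
D / (0.0082 × 1.301) = 3600 / (0.01067) = 3.374 × 10^5
E = (3.374 × 10^5)^3.0303 = 5.649 × 10^16 J

E ≈ 5.65 × 10^16 J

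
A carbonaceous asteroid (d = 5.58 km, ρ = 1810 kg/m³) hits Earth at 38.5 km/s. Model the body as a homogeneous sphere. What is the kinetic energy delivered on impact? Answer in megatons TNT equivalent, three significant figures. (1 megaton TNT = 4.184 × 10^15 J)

E ≈ 2.92 × 10^7 Mt TNT

d = 5580 m; v = 38500 m/s.
Mass m = (π/6) ρ d³ = (π/6) × 1810 × (5580)³ = 1.647 × 10^14 kg
E = ½ m v² = 0.5 × 1.647 × 10^14 × (38500)² = 1.221 × 10^23 J
   = 1.221 × 10^23 / 4.184×10^15 = 2.918 × 10^7 Mt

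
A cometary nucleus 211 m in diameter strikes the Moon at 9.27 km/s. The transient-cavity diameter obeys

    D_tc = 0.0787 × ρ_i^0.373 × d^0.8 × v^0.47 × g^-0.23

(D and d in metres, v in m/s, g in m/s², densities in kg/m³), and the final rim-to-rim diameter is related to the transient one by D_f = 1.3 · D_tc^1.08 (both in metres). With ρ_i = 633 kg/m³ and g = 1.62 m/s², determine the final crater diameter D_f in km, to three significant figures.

v = 9270 m/s.
ρ_i^0.373 = 633^0.373 = 11.09
d^0.8 = 211^0.8 = 72.35
v^0.47 = 9270^0.47 = 73.20
g^-0.23 = 1.62^-0.23 = 0.8950
D_tc = 0.0787 × 11.09 × 72.35 × 73.20 × 0.8950 = 4137 m
D_f = 1.3 × (4137)^1.08 = 10470 m
     = 10.47 km

D_f ≈ 10.5 km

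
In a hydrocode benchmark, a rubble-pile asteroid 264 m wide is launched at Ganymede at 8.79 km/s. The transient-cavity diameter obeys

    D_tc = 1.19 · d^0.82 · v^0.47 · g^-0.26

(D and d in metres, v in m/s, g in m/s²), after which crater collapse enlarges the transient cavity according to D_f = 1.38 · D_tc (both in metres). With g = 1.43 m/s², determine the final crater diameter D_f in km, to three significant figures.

D_f ≈ 10.3 km

v = 8790 m/s.
d^0.82 = 264^0.82 = 96.76
v^0.47 = 8790^0.47 = 71.40
g^-0.26 = 1.43^-0.26 = 0.9112
D_tc = 1.19 × 96.76 × 71.40 × 0.9112 = 7491 m
D_f = 1.38 × 7491 = 10338 m
     = 10.34 km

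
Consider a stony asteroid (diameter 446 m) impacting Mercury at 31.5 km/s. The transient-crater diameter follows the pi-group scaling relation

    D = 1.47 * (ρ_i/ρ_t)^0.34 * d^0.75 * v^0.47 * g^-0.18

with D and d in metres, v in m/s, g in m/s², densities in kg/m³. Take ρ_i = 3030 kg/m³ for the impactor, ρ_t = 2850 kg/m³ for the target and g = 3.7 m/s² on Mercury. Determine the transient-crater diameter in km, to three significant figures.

D ≈ 15.0 km

In SI units: v = 31500 m/s.
(ρ_i/ρ_t)^0.34 = (3030/2850)^0.34 = 1.021
d^0.75 = 446^0.75 = 97.05
v^0.47 = 31500^0.47 = 130.1
g^-0.18 = 3.7^-0.18 = 0.7902
D = 1.47 × 1.021 × 97.05 × 130.1 × 0.7902 = 14975 m
   = 14.97 km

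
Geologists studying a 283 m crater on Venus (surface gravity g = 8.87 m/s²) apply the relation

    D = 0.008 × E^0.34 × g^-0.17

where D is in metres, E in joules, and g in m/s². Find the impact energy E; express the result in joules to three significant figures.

E ≈ 7.12 × 10^13 J

Rearranging: E = [D / (0.008 · g^-0.17)]^(1/0.34).
g^-0.17 = 8.87^-0.17 = 0.6900
D / (0.008 × 0.6900) = 283 / (5.520 × 10^-3) = 5.127 × 10^4
E = (5.127 × 10^4)^2.9412 = 7.123 × 10^13 J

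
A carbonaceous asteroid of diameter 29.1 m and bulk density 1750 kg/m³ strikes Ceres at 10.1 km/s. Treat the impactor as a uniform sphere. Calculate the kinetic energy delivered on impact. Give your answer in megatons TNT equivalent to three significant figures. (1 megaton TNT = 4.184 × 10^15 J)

E ≈ 0.275 Mt TNT

v = 10100 m/s.
Mass m = (π/6) ρ d³ = (π/6) × 1750 × (29.1)³ = 2.258 × 10^7 kg
E = ½ m v² = 0.5 × 2.258 × 10^7 × (10100)² = 1.152 × 10^15 J
   = 1.152 × 10^15 / 4.184×10^15 = 0.2753 Mt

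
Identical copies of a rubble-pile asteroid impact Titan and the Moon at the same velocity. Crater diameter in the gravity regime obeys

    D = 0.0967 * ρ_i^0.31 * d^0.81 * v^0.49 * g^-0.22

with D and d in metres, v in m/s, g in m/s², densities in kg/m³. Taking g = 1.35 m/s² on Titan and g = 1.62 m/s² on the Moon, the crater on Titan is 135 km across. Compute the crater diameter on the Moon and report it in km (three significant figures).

All impactor-dependent factors cancel in the ratio, leaving D_Moon/D_Titan = (g_Moon/g_Titan)^-0.22.
(1.62/1.35)^-0.22 = 1.200^-0.22 = 0.9607
D_Moon = 0.9607 × 135 km = 130 km

D ≈ 130 km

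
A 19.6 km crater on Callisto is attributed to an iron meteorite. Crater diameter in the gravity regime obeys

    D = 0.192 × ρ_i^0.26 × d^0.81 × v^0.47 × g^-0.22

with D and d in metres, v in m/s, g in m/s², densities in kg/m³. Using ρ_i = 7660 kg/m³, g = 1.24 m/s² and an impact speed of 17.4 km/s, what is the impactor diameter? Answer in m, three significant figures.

d ≈ 318 m

Rearranging for d: d = [D / (0.192 · 7660^0.26 · 17400^0.47 · 1.24^-0.22)]^(1/0.81).
D = 19600 m.
7660^0.26 = 10.23
17400^0.47 = 98.41
1.24^-0.22 = 0.9538
Denominator = 0.192 × 10.23 × 98.41 × 0.9538 = 184.4
D / 184.4 = 19600 / 184.4 = 106.3
d = 106.3^(1/0.81) = 106.3^1.2346 = 317.7 m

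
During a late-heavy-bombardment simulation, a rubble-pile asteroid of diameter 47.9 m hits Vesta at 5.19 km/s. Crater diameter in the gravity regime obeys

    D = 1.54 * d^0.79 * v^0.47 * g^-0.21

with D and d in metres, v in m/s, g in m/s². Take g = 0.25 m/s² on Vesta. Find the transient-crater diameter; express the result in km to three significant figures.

D ≈ 2.44 km

In SI units: v = 5190 m/s.
d^0.79 = 47.9^0.79 = 21.26
v^0.47 = 5190^0.47 = 55.74
g^-0.21 = 0.25^-0.21 = 1.338
D = 1.54 × 21.26 × 55.74 × 1.338 = 2442 m
   = 2.442 km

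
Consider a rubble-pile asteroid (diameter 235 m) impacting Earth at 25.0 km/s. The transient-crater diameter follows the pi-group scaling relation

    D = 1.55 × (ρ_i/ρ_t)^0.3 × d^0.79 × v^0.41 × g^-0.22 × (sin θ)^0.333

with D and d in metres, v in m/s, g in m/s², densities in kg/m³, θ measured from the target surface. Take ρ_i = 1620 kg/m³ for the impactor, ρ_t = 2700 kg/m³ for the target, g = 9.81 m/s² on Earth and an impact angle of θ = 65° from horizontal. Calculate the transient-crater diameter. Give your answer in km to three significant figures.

In SI units: v = 25000 m/s.
(ρ_i/ρ_t)^0.3 = (1620/2700)^0.3 = 0.8579
d^0.79 = 235^0.79 = 74.67
v^0.41 = 25000^0.41 = 63.56
g^-0.22 = 9.81^-0.22 = 0.6051
(sin 65°)^0.333 = 0.9063^0.333 = 0.9678
D = 1.55 × 0.8579 × 74.67 × 63.56 × 0.6051 × 0.9678 = 3696 m
   = 3.696 km

D ≈ 3.70 km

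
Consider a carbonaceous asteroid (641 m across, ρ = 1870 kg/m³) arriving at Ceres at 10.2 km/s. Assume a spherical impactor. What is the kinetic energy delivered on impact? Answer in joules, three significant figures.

v = 10200 m/s.
Mass m = (π/6) ρ d³ = (π/6) × 1870 × (641)³ = 2.579 × 10^11 kg
E = ½ m v² = 0.5 × 2.579 × 10^11 × (10200)² = 1.342 × 10^19 J

E ≈ 1.34 × 10^19 J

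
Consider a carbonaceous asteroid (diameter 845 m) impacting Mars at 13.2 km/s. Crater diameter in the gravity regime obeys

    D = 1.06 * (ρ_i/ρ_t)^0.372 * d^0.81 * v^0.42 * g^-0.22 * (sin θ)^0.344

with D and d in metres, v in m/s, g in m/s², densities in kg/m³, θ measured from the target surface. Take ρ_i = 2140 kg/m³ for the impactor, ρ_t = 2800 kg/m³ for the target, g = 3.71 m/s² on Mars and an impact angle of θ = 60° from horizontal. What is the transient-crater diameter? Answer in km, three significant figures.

In SI units: v = 13200 m/s.
(ρ_i/ρ_t)^0.372 = (2140/2800)^0.372 = 0.9048
d^0.81 = 845^0.81 = 234.8
v^0.42 = 13200^0.42 = 53.78
g^-0.22 = 3.71^-0.22 = 0.7494
(sin 60°)^0.344 = 0.8660^0.344 = 0.9517
D = 1.06 × 0.9048 × 234.8 × 53.78 × 0.7494 × 0.9517 = 8638 m
   = 8.638 km

D ≈ 8.64 km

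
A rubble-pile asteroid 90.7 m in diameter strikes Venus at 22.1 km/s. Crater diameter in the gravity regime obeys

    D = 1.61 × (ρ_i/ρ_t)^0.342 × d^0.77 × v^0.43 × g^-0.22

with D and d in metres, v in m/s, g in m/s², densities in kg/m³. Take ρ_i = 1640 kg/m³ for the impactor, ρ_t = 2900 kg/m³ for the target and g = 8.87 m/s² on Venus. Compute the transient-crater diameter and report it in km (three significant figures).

In SI units: v = 22100 m/s.
(ρ_i/ρ_t)^0.342 = (1640/2900)^0.342 = 0.8229
d^0.77 = 90.7^0.77 = 32.16
v^0.43 = 22100^0.43 = 73.81
g^-0.22 = 8.87^-0.22 = 0.6187
D = 1.61 × 0.8229 × 32.16 × 73.81 × 0.6187 = 1946 m
   = 1.946 km

D ≈ 1.95 km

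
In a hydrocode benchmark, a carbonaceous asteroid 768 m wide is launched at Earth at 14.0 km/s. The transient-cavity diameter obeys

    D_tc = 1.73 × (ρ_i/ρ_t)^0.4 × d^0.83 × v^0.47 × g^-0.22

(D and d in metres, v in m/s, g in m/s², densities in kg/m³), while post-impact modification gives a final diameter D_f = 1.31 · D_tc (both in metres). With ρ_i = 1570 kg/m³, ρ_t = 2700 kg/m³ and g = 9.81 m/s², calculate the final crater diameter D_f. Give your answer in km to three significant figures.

v = 14000 m/s.
(ρ_i/ρ_t)^0.4 = (1570/2700)^0.4 = 0.8050
d^0.83 = 768^0.83 = 248.2
v^0.47 = 14000^0.47 = 88.85
g^-0.22 = 9.81^-0.22 = 0.6051
D_tc = 1.73 × 0.8050 × 248.2 × 88.85 × 0.6051 = 18580 m
D_f = 1.31 × 18580 = 24340 m
     = 24.34 km

D_f ≈ 24.3 km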